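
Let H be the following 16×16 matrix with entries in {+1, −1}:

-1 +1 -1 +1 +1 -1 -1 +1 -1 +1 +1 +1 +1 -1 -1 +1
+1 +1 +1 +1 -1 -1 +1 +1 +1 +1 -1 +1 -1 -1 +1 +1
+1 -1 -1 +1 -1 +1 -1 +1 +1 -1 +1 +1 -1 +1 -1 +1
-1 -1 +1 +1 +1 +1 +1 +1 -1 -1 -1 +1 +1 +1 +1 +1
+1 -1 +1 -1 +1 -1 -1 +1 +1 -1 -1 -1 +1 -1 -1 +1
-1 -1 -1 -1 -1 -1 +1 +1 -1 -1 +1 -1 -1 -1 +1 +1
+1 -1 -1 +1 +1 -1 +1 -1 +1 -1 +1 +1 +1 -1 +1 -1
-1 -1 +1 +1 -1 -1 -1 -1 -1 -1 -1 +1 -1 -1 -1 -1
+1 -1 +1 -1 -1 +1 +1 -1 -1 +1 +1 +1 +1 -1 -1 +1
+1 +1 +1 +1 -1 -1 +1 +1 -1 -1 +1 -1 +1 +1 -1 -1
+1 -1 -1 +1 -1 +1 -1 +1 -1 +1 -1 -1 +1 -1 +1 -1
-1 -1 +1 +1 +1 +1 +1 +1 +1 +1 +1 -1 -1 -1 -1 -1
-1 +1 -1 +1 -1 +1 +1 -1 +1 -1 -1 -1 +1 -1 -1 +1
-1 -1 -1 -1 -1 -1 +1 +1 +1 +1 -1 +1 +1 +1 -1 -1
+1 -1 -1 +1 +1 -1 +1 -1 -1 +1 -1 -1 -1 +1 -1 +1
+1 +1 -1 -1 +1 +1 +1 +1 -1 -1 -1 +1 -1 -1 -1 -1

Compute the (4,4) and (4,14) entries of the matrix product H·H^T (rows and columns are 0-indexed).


Row 4 of H: [1, -1, 1, -1, 1, -1, -1, 1, 1, -1, -1, -1, 1, -1, -1, 1].
Row 14 of H: [1, -1, -1, 1, 1, -1, 1, -1, -1, 1, -1, -1, -1, 1, -1, 1].
(H·H^T)[4][4] = Σ_j H[4][j]·H[4][j] = (1)² + (-1)² + (1)² + (-1)² + (1)² + (-1)² + (-1)² + (1)² + (1)² + (-1)² + (-1)² + (-1)² + (1)² + (-1)² + (-1)² + (1)² = 1 + 1 + 1 + 1 + 1 + 1 + 1 + 1 + 1 + 1 + 1 + 1 + 1 + 1 + 1 + 1 = 16.
(H·H^T)[4][14] = Σ_j H[4][j]·H[14][j] = (1)·(1) + (-1)·(-1) + (1)·(-1) + (-1)·(1) + (1)·(1) + (-1)·(-1) + (-1)·(1) + (1)·(-1) + (1)·(-1) + (-1)·(1) + (-1)·(-1) + (-1)·(-1) + (1)·(-1) + (-1)·(1) + (-1)·(-1) + (1)·(1) = 1 + 1 + -1 + -1 + 1 + 1 + -1 + -1 + -1 + -1 + 1 + 1 + -1 + -1 + 1 + 1 = 0.
So rows 4 and 14 are orthogonal; the diagonal entry equals n = 16.

(4,4) entry = 16; (4,14) entry = 0.


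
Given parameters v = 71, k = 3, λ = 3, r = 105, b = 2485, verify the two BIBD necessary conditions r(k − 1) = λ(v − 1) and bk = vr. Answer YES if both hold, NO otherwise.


Condition (i): r(k − 1) = 105·2 = 210; λ(v − 1) = 3·70 = 210. Match? YES.
Condition (ii): bk = 2485·3 = 7455; vr = 71·105 = 7455. Match? YES.
Both conditions hold? YES.

YES


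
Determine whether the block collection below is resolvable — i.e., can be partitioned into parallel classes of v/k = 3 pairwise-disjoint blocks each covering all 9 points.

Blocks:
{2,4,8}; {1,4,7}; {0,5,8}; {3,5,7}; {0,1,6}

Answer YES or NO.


v = 9, block size k = 3, number of blocks = 5.
For resolvability, blocks must partition into parallel classes of size v/k = 3.
Total blocks must therefore be a multiple of 3: 5 = 3·1 + 2 ⇒ not divisible ✗.
Resolvable? NO.

NO


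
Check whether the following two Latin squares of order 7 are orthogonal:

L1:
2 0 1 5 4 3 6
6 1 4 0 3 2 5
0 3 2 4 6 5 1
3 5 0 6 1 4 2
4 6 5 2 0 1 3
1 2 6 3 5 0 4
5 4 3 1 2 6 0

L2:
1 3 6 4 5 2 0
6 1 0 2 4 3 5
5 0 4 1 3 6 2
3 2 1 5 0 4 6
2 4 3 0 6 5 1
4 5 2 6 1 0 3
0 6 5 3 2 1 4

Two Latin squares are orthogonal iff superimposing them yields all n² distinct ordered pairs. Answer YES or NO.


Form the n² = 49 superimposed pairs (L1[i][j], L2[i][j]), row by row (rows and columns indexed from 0):
row 0: (2,1) (0,3) (1,6) (5,4) (4,5) (3,2) (6,0)
row 1: (6,6) (1,1) (4,0) (0,2) (3,4) (2,3) (5,5)
row 2: (0,5) (3,0) (2,4) (4,1) (6,3) (5,6) (1,2)
row 3: (3,3) (5,2) (0,1) (6,5) (1,0) (4,4) (2,6)
row 4: (4,2) (6,4) (5,3) (2,0) (0,6) (1,5) (3,1)
row 5: (1,4) (2,5) (6,2) (3,6) (5,1) (0,0) (4,3)
row 6: (5,0) (4,6) (3,5) (1,3) (2,2) (6,1) (0,4)
Orthogonality requires all 49 pairs distinct.
Check by first coordinate: for each symbol s of L1, list the L2 entries in the n cells where L1 = s; they must all differ.
  L1 = 0: L2 entries (in reading order) 3, 2, 5, 1, 6, 0, 4 — all 7 distinct ✓
  L1 = 1: L2 entries (in reading order) 6, 1, 2, 0, 5, 4, 3 — all 7 distinct ✓
  L1 = 2: L2 entries (in reading order) 1, 3, 4, 6, 0, 5, 2 — all 7 distinct ✓
  L1 = 3: L2 entries (in reading order) 2, 4, 0, 3, 1, 6, 5 — all 7 distinct ✓
  L1 = 4: L2 entries (in reading order) 5, 0, 1, 4, 2, 3, 6 — all 7 distinct ✓
  L1 = 5: L2 entries (in reading order) 4, 5, 6, 2, 3, 1, 0 — all 7 distinct ✓
  L1 = 6: L2 entries (in reading order) 0, 6, 3, 5, 4, 2, 1 — all 7 distinct ✓
Every symbol of L1 meets every symbol of L2 exactly once, so all 49 pairs are distinct (49 of 49).
Conclusion: YES.

YES


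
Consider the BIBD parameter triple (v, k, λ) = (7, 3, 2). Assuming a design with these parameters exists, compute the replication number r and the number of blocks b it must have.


Any 2-(v, k, λ) BIBD satisfies two necessary conditions:
  (i)  Each point sits in r blocks, and counting incidences through any fixed point gives r(k − 1) = λ(v − 1), so r = λ(v − 1)/(k − 1).
  (ii) Total incidences bk = vr, so b = vr/k.
Step 1: r = λ(v − 1)/(k − 1) = 2·(7 − 1)/(3 − 1) = 2·6/2 = 12/2 = 6.
Step 2: b = vr/k = 7·6/3 = 42/3 = 14.
Check integrality: r = 6 ∈ Z ✓, b = 14 ∈ Z ✓.
(These identities are necessary conditions: they determine r and b for any design with these parameters, but do not by themselves prove that one exists.)

r = 6, b = 14.


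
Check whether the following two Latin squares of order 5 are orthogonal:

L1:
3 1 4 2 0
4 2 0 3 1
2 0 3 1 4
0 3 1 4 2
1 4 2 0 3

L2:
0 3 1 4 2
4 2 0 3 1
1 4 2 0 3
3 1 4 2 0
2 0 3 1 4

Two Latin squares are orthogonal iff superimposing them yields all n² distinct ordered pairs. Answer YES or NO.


Form the n² = 25 superimposed pairs (L1[i][j], L2[i][j]), row by row (rows and columns indexed from 0):
row 0: (3,0) (1,3) (4,1) (2,4) (0,2)
row 1: (4,4) (2,2) (0,0) (3,3) (1,1)
row 2: (2,1) (0,4) (3,2) (1,0) (4,3)
row 3: (0,3) (3,1) (1,4) (4,2) (2,0)
row 4: (1,2) (4,0) (2,3) (0,1) (3,4)
Orthogonality requires all 25 pairs distinct.
Check by first coordinate: for each symbol s of L1, list the L2 entries in the n cells where L1 = s; they must all differ.
  L1 = 0: L2 entries (in reading order) 2, 0, 4, 3, 1 — all 5 distinct ✓
  L1 = 1: L2 entries (in reading order) 3, 1, 0, 4, 2 — all 5 distinct ✓
  L1 = 2: L2 entries (in reading order) 4, 2, 1, 0, 3 — all 5 distinct ✓
  L1 = 3: L2 entries (in reading order) 0, 3, 2, 1, 4 — all 5 distinct ✓
  L1 = 4: L2 entries (in reading order) 1, 4, 3, 2, 0 — all 5 distinct ✓
Every symbol of L1 meets every symbol of L2 exactly once, so all 25 pairs are distinct (25 of 25).
Conclusion: YES.

YES


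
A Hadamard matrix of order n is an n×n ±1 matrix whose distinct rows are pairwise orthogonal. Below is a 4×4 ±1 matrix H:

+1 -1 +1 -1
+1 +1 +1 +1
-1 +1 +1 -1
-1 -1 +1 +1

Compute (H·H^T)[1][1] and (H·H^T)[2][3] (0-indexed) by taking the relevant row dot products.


Row 1 of H: [1, 1, 1, 1].
Row 2 of H: [-1, 1, 1, -1].
Row 3 of H: [-1, -1, 1, 1].
(H·H^T)[1][1] = Σ_j H[1][j]·H[1][j] = (1)² + (1)² + (1)² + (1)² = 1 + 1 + 1 + 1 = 4.
(H·H^T)[2][3] = Σ_j H[2][j]·H[3][j] = (-1)·(-1) + (1)·(-1) + (1)·(1) + (-1)·(1) = 1 + -1 + 1 + -1 = 0.
So rows 2 and 3 are orthogonal; the diagonal entry equals n = 4.

(1,1) entry = 4; (2,3) entry = 0.


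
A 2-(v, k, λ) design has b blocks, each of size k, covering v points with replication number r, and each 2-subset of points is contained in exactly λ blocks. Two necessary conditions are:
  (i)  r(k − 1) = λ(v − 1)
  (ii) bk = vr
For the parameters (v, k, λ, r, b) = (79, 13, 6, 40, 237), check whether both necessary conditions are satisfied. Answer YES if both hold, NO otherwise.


Condition (i): r(k − 1) = 40·12 = 480; λ(v − 1) = 6·78 = 468. Match? NO.
Condition (ii): bk = 237·13 = 3081; vr = 79·40 = 3160. Match? NO.
Both conditions hold? NO.

NO


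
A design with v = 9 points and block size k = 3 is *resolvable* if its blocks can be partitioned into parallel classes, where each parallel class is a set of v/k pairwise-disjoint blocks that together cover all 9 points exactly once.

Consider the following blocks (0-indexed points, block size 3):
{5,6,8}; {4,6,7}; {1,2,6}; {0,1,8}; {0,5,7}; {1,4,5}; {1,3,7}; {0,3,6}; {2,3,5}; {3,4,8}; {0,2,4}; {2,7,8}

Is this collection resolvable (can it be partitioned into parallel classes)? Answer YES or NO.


v = 9, block size k = 3, number of blocks = 12.
For resolvability, blocks must partition into parallel classes of size v/k = 3.
Total blocks must therefore be a multiple of 3: 12 = 3·4 + 0 ⇒ divisible ✓.
Greedy packing gives 4 candidate class(es). Each should be a full parallel class (size 3, covers all 9 points).
  Class 1 (3 blocks): {5,6,8}; {1,3,7}; {0,2,4}. Points covered: [0, 1, 2, 3, 4, 5, 6, 7, 8].
  Class 2 (3 blocks): {4,6,7}; {0,1,8}; {2,3,5}. Points covered: [0, 1, 2, 3, 4, 5, 6, 7, 8].
  Class 3 (3 blocks): {1,2,6}; {0,5,7}; {3,4,8}. Points covered: [0, 1, 2, 3, 4, 5, 6, 7, 8].
  Class 4 (3 blocks): {1,4,5}; {0,3,6}; {2,7,8}. Points covered: [0, 1, 2, 3, 4, 5, 6, 7, 8].
All classes full (size 3)? YES. All classes cover every point? YES.
Resolvable? YES.

YES


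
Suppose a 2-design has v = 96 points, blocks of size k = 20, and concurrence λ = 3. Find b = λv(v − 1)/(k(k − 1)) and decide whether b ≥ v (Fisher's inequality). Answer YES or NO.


b = λv(v − 1)/(k(k − 1)) = 3·96·95/(20·19) = 27360/380 = 72.
Compare with v = 96: b < v, so Fisher's inequality fails.

NO


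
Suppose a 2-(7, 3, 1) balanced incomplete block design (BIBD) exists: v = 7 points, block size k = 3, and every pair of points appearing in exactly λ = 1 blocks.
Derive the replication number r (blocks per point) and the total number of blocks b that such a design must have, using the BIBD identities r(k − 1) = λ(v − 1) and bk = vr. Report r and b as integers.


Any 2-(v, k, λ) BIBD satisfies two necessary conditions:
  (i)  Each point sits in r blocks, and counting incidences through any fixed point gives r(k − 1) = λ(v − 1), so r = λ(v − 1)/(k − 1).
  (ii) Total incidences bk = vr, so b = vr/k.
Step 1: r = λ(v − 1)/(k − 1) = 1·(7 − 1)/(3 − 1) = 1·6/2 = 6/2 = 3.
Step 2: b = vr/k = 7·3/3 = 21/3 = 7.
Check integrality: r = 3 ∈ Z ✓, b = 7 ∈ Z ✓.
(These identities are necessary conditions: they determine r and b for any design with these parameters, but do not by themselves prove that one exists.)

r = 3, b = 7.


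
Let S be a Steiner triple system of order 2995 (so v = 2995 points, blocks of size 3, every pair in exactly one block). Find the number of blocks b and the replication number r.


An STS(v) is a 2-(v, 3, 1) BIBD: block size k = 3, λ = 1.
Replication: r(k − 1) = λ(v − 1) ⇒ r·2 = 2995 − 1 = 2994 ⇒ r = 1497.
Block count: bk = vr ⇒ b·3 = 2995·1497 = 4483515 ⇒ b = 1494505.

r = 1497, b = 1494505.


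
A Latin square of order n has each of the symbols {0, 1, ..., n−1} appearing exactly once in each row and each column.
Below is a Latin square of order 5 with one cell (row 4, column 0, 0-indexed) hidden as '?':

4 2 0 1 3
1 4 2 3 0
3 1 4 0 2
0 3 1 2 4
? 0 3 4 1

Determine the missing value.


Row 4 contains symbols [0, 1, 3, 4] — missing [2].
Column 0 contains symbols [0, 1, 3, 4] — missing [2].
The missing symbol must appear in both missing sets; intersection = [2].
Therefore the hidden value is 2.

Missing value = 2.


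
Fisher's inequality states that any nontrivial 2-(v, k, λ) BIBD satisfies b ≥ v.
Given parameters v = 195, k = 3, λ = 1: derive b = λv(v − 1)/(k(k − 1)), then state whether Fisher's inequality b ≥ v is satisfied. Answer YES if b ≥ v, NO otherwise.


b = λv(v − 1)/(k(k − 1)) = 1·195·194/(3·2) = 37830/6 = 6305.
Compare with v = 195: b ≥ v, so Fisher's inequality holds.

YES


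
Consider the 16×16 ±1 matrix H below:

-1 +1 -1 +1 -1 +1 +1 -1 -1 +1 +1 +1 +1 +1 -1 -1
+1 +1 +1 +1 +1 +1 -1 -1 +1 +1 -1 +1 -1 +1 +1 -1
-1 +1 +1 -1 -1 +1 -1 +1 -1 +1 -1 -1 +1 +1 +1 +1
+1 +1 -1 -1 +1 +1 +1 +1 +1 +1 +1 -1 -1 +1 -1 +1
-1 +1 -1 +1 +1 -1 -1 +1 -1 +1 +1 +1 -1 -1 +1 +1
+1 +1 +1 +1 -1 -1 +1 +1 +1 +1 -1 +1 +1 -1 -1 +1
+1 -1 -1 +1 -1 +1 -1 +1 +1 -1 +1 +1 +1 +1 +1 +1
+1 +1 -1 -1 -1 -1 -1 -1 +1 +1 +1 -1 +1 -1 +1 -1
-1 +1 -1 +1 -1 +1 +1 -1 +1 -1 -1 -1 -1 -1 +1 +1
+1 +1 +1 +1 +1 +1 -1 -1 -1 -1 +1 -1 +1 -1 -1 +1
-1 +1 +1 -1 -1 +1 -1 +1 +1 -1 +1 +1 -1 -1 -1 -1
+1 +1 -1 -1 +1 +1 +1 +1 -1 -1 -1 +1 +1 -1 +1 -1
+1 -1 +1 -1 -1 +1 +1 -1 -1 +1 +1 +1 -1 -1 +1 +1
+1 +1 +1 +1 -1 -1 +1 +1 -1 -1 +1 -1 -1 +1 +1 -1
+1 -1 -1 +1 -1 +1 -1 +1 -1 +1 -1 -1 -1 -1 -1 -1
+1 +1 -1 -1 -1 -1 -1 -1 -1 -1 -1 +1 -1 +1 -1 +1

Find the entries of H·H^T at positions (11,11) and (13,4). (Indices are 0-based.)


Row 4 of H: [-1, 1, -1, 1, 1, -1, -1, 1, -1, 1, 1, 1, -1, -1, 1, 1].
Row 11 of H: [1, 1, -1, -1, 1, 1, 1, 1, -1, -1, -1, 1, 1, -1, 1, -1].
Row 13 of H: [1, 1, 1, 1, -1, -1, 1, 1, -1, -1, 1, -1, -1, 1, 1, -1].
(H·H^T)[11][11] = Σ_j H[11][j]·H[11][j] = (1)² + (1)² + (-1)² + (-1)² + (1)² + (1)² + (1)² + (1)² + (-1)² + (-1)² + (-1)² + (1)² + (1)² + (-1)² + (1)² + (-1)² = 1 + 1 + 1 + 1 + 1 + 1 + 1 + 1 + 1 + 1 + 1 + 1 + 1 + 1 + 1 + 1 = 16.
(H·H^T)[13][4] = Σ_j H[13][j]·H[4][j] = (1)·(-1) + (1)·(1) + (1)·(-1) + (1)·(1) + (-1)·(1) + (-1)·(-1) + (1)·(-1) + (1)·(1) + (-1)·(-1) + (-1)·(1) + (1)·(1) + (-1)·(1) + (-1)·(-1) + (1)·(-1) + (1)·(1) + (-1)·(1) = -1 + 1 + -1 + 1 + -1 + 1 + -1 + 1 + 1 + -1 + 1 + -1 + 1 + -1 + 1 + -1 = 0.
So rows 13 and 4 are orthogonal; the diagonal entry equals n = 16.

(11,11) entry = 16; (13,4) entry = 0.


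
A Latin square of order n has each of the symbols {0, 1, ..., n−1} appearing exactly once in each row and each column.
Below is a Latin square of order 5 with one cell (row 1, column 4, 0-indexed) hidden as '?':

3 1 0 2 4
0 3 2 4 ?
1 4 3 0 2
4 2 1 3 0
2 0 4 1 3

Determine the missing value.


Row 1 contains symbols [0, 2, 3, 4] — missing [1].
Column 4 contains symbols [0, 2, 3, 4] — missing [1].
The missing symbol must appear in both missing sets; intersection = [1].
Therefore the hidden value is 1.

Missing value = 1.


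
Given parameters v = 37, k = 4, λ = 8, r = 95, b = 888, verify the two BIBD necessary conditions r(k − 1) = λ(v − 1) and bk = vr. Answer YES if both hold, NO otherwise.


Condition (i): r(k − 1) = 95·3 = 285; λ(v − 1) = 8·36 = 288. Match? NO.
Condition (ii): bk = 888·4 = 3552; vr = 37·95 = 3515. Match? NO.
Both conditions hold? NO.

NO


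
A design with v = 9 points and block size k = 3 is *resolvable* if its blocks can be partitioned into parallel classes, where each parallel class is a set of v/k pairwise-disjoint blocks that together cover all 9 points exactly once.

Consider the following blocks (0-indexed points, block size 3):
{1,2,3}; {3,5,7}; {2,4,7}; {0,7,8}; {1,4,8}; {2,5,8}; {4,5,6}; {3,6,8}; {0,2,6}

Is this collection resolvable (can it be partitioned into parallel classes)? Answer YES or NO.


v = 9, block size k = 3, number of blocks = 9.
For resolvability, blocks must partition into parallel classes of size v/k = 3.
Total blocks must therefore be a multiple of 3: 9 = 3·3 + 0 ⇒ divisible ✓.
Consider block {2,4,7}. The only other block(s) in the collection disjoint from it are {3,6,8} — just 1 block(s). Any parallel class containing {2,4,7} would need 2 other blocks each disjoint from it, so no parallel class of size 3 can contain {2,4,7}.
Since every block must belong to some parallel class in a resolution, the collection cannot be partitioned into parallel classes.
Resolvable? NO.

NO


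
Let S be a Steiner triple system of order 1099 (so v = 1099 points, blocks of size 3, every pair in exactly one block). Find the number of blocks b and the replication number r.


An STS(v) is a 2-(v, 3, 1) BIBD: block size k = 3, λ = 1.
Replication: r(k − 1) = λ(v − 1) ⇒ r·2 = 1099 − 1 = 1098 ⇒ r = 549.
Block count: b = v(v − 1)/6 = 1099·1098/6 = 1206702/6 = 201117.

r = 549, b = 201117.


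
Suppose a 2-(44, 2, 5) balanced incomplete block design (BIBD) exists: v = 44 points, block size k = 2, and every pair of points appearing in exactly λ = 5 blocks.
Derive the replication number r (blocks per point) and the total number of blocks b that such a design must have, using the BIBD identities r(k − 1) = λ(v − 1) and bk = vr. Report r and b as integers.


Any 2-(v, k, λ) BIBD satisfies two necessary conditions:
  (i)  Each point sits in r blocks, and counting incidences through any fixed point gives r(k − 1) = λ(v − 1), so r = λ(v − 1)/(k − 1).
  (ii) Total incidences bk = vr, so b = vr/k.
Step 1: r = λ(v − 1)/(k − 1) = 5·(44 − 1)/(2 − 1) = 5·43/1 = 215/1 = 215.
Step 2: b = vr/k = 44·215/2 = 9460/2 = 4730.
Check integrality: r = 215 ∈ Z ✓, b = 4730 ∈ Z ✓.
(These identities are necessary conditions: they determine r and b for any design with these parameters, but do not by themselves prove that one exists.)

r = 215, b = 4730.


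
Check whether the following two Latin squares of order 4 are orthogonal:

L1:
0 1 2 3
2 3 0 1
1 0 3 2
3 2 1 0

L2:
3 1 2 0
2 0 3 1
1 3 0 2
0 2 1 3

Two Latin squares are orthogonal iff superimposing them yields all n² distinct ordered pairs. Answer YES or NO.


Form the n² = 16 superimposed pairs (L1[i][j], L2[i][j]), row by row (rows and columns indexed from 0):
row 0: (0,3) (1,1) (2,2) (3,0)
row 1: (2,2) (3,0) (0,3) (1,1)
row 2: (1,1) (0,3) (3,0) (2,2)
row 3: (3,0) (2,2) (1,1) (0,3)
Orthogonality requires all 16 pairs distinct.
But the pair (2,2) repeats: cell (0,2) has L1 = 2, L2 = 2, and cell (1,0) has L1 = 2, L2 = 2.
A repeated pair means some other pair never occurs (only 4 distinct pairs out of 16), so the squares are not orthogonal.
Conclusion: NO.

NO


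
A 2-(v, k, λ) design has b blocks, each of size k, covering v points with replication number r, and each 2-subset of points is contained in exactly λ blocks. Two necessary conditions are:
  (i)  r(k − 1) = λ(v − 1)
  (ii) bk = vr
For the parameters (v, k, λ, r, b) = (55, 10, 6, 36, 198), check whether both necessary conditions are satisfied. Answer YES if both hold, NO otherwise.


Condition (i): r(k − 1) = 36·9 = 324; λ(v − 1) = 6·54 = 324. Match? YES.
Condition (ii): bk = 198·10 = 1980; vr = 55·36 = 1980. Match? YES.
Both conditions hold? YES.

YES


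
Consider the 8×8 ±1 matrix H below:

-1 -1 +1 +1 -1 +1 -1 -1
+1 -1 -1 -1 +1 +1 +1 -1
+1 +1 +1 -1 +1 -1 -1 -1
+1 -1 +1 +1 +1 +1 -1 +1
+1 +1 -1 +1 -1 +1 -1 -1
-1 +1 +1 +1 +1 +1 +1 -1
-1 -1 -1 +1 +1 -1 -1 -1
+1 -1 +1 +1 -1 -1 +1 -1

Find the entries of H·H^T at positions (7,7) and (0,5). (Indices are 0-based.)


Row 0 of H: [-1, -1, 1, 1, -1, 1, -1, -1].
Row 5 of H: [-1, 1, 1, 1, 1, 1, 1, -1].
Row 7 of H: [1, -1, 1, 1, -1, -1, 1, -1].
(H·H^T)[7][7] = Σ_j H[7][j]·H[7][j] = (1)² + (-1)² + (1)² + (1)² + (-1)² + (-1)² + (1)² + (-1)² = 1 + 1 + 1 + 1 + 1 + 1 + 1 + 1 = 8.
(H·H^T)[0][5] = Σ_j H[0][j]·H[5][j] = (-1)·(-1) + (-1)·(1) + (1)·(1) + (1)·(1) + (-1)·(1) + (1)·(1) + (-1)·(1) + (-1)·(-1) = 1 + -1 + 1 + 1 + -1 + 1 + -1 + 1 = 2.
Rows 0 and 5 are not orthogonal (dot product = 2 ≠ 0), so H is not a Hadamard matrix.

(7,7) entry = 8; (0,5) entry = 2.


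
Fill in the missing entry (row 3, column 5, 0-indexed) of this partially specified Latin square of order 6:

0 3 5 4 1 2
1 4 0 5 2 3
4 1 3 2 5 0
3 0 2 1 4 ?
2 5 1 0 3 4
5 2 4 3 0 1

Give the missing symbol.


Row 3 contains symbols [0, 1, 2, 3, 4] — missing [5].
Column 5 contains symbols [0, 1, 2, 3, 4] — missing [5].
The missing symbol must appear in both missing sets; intersection = [5].
Therefore the hidden value is 5.

Missing value = 5.


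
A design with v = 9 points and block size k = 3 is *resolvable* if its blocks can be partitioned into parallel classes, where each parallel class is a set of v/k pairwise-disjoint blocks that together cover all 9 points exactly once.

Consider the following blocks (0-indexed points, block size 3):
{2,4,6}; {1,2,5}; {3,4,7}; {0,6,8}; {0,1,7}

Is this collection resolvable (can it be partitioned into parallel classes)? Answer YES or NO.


v = 9, block size k = 3, number of blocks = 5.
For resolvability, blocks must partition into parallel classes of size v/k = 3.
Total blocks must therefore be a multiple of 3: 5 = 3·1 + 2 ⇒ not divisible ✗.
Resolvable? NO.

NO


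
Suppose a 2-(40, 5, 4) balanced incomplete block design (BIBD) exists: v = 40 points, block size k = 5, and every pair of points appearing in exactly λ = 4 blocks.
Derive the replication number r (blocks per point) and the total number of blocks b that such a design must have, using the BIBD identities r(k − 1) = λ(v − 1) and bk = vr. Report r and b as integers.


Any 2-(v, k, λ) BIBD satisfies two necessary conditions:
  (i)  Each point sits in r blocks, and counting incidences through any fixed point gives r(k − 1) = λ(v − 1), so r = λ(v − 1)/(k − 1).
  (ii) Total incidences bk = vr, so b = vr/k.
Step 1: r = λ(v − 1)/(k − 1) = 4·(40 − 1)/(5 − 1) = 4·39/4 = 156/4 = 39.
Step 2: b = vr/k = 40·39/5 = 1560/5 = 312.
Check integrality: r = 39 ∈ Z ✓, b = 312 ∈ Z ✓.
(These identities are necessary conditions: they determine r and b for any design with these parameters, but do not by themselves prove that one exists.)

r = 39, b = 312.


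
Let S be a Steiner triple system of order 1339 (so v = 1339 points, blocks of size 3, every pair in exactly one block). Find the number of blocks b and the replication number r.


An STS(v) is a 2-(v, 3, 1) BIBD: block size k = 3, λ = 1.
Replication: r(k − 1) = λ(v − 1) ⇒ r·2 = 1339 − 1 = 1338 ⇒ r = 669.
Block count: b = v(v − 1)/6 = 1339·1338/6 = 1791582/6 = 298597.
(Check via bk = vr: 298597·3 = 895791 = 1339·669 = 895791 ✓.)

r = 669, b = 298597.


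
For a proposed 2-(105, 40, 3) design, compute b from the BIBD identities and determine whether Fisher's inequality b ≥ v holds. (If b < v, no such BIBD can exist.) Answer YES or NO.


r = λ(v − 1)/(k − 1) = 3·104/39 = 8.
b = vr/k = 105·8/40 = 21.
Fisher's inequality: b ≥ v ⇔ 21 ≥ 105? NO.

NO


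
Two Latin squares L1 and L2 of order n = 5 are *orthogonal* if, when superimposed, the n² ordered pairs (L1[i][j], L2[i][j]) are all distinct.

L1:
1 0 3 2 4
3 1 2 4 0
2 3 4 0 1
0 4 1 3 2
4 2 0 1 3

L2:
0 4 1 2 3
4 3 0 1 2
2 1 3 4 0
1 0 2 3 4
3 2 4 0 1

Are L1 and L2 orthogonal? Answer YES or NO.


Form the n² = 25 superimposed pairs (L1[i][j], L2[i][j]), row by row (rows and columns indexed from 0):
row 0: (1,0) (0,4) (3,1) (2,2) (4,3)
row 1: (3,4) (1,3) (2,0) (4,1) (0,2)
row 2: (2,2) (3,1) (4,3) (0,4) (1,0)
row 3: (0,1) (4,0) (1,2) (3,3) (2,4)
row 4: (4,3) (2,2) (0,4) (1,0) (3,1)
Orthogonality requires all 25 pairs distinct.
But the pair (2,2) repeats: cell (0,3) has L1 = 2, L2 = 2, and cell (2,0) has L1 = 2, L2 = 2.
A repeated pair means some other pair never occurs (only 15 distinct pairs out of 25), so the squares are not orthogonal.
Conclusion: NO.

NO


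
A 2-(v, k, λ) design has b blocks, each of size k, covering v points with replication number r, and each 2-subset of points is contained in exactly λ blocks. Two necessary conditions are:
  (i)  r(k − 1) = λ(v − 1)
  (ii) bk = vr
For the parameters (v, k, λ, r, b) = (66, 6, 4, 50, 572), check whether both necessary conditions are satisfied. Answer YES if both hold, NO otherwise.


Condition (i): r(k − 1) = 50·5 = 250; λ(v − 1) = 4·65 = 260. Match? NO.
Condition (ii): bk = 572·6 = 3432; vr = 66·50 = 3300. Match? NO.
Both conditions hold? NO.

NO


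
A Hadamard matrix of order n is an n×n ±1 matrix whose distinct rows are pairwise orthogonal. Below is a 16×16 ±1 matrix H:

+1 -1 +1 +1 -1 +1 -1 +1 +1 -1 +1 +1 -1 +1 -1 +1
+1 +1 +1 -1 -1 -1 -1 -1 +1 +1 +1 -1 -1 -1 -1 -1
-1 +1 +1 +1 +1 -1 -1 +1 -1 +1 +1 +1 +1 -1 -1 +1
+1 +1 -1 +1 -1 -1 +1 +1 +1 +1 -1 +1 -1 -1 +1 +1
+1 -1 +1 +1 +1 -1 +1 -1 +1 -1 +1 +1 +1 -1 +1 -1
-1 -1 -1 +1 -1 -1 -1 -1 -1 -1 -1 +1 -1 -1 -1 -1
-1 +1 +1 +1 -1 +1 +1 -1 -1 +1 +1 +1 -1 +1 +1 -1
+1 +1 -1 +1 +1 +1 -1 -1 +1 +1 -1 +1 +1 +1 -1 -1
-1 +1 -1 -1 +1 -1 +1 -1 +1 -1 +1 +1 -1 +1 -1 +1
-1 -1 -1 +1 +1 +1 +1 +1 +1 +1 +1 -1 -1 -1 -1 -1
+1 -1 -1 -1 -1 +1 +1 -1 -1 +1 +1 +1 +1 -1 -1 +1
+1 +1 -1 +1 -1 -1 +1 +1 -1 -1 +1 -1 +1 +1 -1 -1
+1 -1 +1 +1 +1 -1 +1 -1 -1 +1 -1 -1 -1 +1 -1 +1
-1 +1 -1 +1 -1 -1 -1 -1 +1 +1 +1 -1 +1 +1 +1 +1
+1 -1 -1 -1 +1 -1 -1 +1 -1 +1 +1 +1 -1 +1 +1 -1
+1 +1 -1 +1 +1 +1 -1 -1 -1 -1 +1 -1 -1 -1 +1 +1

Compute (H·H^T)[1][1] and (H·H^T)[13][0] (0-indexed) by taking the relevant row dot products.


Row 0 of H: [1, -1, 1, 1, -1, 1, -1, 1, 1, -1, 1, 1, -1, 1, -1, 1].
Row 1 of H: [1, 1, 1, -1, -1, -1, -1, -1, 1, 1, 1, -1, -1, -1, -1, -1].
Row 13 of H: [-1, 1, -1, 1, -1, -1, -1, -1, 1, 1, 1, -1, 1, 1, 1, 1].
(H·H^T)[1][1] = Σ_j H[1][j]·H[1][j] = (1)² + (1)² + (1)² + (-1)² + (-1)² + (-1)² + (-1)² + (-1)² + (1)² + (1)² + (1)² + (-1)² + (-1)² + (-1)² + (-1)² + (-1)² = 1 + 1 + 1 + 1 + 1 + 1 + 1 + 1 + 1 + 1 + 1 + 1 + 1 + 1 + 1 + 1 = 16.
(H·H^T)[13][0] = Σ_j H[13][j]·H[0][j] = (-1)·(1) + (1)·(-1) + (-1)·(1) + (1)·(1) + (-1)·(-1) + (-1)·(1) + (-1)·(-1) + (-1)·(1) + (1)·(1) + (1)·(-1) + (1)·(1) + (-1)·(1) + (1)·(-1) + (1)·(1) + (1)·(-1) + (1)·(1) = -1 + -1 + -1 + 1 + 1 + -1 + 1 + -1 + 1 + -1 + 1 + -1 + -1 + 1 + -1 + 1 = -2.
Rows 13 and 0 are not orthogonal (dot product = -2 ≠ 0), so H is not a Hadamard matrix.

(1,1) entry = 16; (13,0) entry = -2.


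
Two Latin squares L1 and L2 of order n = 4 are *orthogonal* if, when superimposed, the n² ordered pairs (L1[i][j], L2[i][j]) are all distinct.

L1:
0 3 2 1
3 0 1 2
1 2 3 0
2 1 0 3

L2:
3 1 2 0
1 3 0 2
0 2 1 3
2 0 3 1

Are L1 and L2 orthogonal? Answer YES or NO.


Form the n² = 16 superimposed pairs (L1[i][j], L2[i][j]), row by row (rows and columns indexed from 0):
row 0: (0,3) (3,1) (2,2) (1,0)
row 1: (3,1) (0,3) (1,0) (2,2)
row 2: (1,0) (2,2) (3,1) (0,3)
row 3: (2,2) (1,0) (0,3) (3,1)
Orthogonality requires all 16 pairs distinct.
But the pair (3,1) repeats: cell (0,1) has L1 = 3, L2 = 1, and cell (1,0) has L1 = 3, L2 = 1.
A repeated pair means some other pair never occurs (only 4 distinct pairs out of 16), so the squares are not orthogonal.
Conclusion: NO.

NO


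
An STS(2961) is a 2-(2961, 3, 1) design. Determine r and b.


An STS(v) is a 2-(v, 3, 1) BIBD: block size k = 3, λ = 1.
Replication: r(k − 1) = λ(v − 1) ⇒ r·2 = 2961 − 1 = 2960 ⇒ r = 1480.
Block count: bk = vr ⇒ b·3 = 2961·1480 = 4382280 ⇒ b = 1460760.
(Check via b = v(v − 1)/6 = 2961·2960/6 = 8764560/6 = 1460760.)

r = 1480, b = 1460760.


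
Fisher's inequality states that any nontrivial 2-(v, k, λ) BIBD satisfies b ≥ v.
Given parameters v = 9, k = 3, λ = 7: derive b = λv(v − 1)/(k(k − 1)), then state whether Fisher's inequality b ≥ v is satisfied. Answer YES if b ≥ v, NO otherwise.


r = λ(v − 1)/(k − 1) = 7·8/2 = 28.
b = vr/k = 9·28/3 = 84.
Fisher's inequality: b ≥ v ⇔ 84 ≥ 9? YES.

YES


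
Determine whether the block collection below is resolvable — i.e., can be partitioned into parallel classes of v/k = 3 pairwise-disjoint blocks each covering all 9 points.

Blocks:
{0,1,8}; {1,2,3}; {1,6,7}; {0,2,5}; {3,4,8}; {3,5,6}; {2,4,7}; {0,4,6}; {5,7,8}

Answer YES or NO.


v = 9, block size k = 3, number of blocks = 9.
For resolvability, blocks must partition into parallel classes of size v/k = 3.
Total blocks must therefore be a multiple of 3: 9 = 3·3 + 0 ⇒ divisible ✓.
Greedy packing gives 3 candidate class(es). Each should be a full parallel class (size 3, covers all 9 points).
  Class 1 (3 blocks): {0,1,8}; {3,5,6}; {2,4,7}. Points covered: [0, 1, 2, 3, 4, 5, 6, 7, 8].
  Class 2 (3 blocks): {1,2,3}; {0,4,6}; {5,7,8}. Points covered: [0, 1, 2, 3, 4, 5, 6, 7, 8].
  Class 3 (3 blocks): {1,6,7}; {0,2,5}; {3,4,8}. Points covered: [0, 1, 2, 3, 4, 5, 6, 7, 8].
All classes full (size 3)? YES. All classes cover every point? YES.
Resolvable? YES.

YES


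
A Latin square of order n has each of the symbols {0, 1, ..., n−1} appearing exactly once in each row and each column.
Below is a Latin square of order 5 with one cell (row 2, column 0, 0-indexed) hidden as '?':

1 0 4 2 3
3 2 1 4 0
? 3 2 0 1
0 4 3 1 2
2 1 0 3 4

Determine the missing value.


Row 2 contains symbols [0, 1, 2, 3] — missing [4].
Column 0 contains symbols [0, 1, 2, 3] — missing [4].
The missing symbol must appear in both missing sets; intersection = [4].
Therefore the hidden value is 4.

Missing value = 4.


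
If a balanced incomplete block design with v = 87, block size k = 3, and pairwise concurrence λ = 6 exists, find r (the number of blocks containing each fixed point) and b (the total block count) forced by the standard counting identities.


Any 2-(v, k, λ) BIBD satisfies two necessary conditions:
  (i)  Each point sits in r blocks, and counting incidences through any fixed point gives r(k − 1) = λ(v − 1), so r = λ(v − 1)/(k − 1).
  (ii) Total incidences bk = vr, so b = vr/k.
Step 1: r = λ(v − 1)/(k − 1) = 6·(87 − 1)/(3 − 1) = 6·86/2 = 516/2 = 258.
Step 2: b = vr/k = 87·258/3 = 22446/3 = 7482.
Check integrality: r = 258 ∈ Z ✓, b = 7482 ∈ Z ✓.
(These identities are necessary conditions: they determine r and b for any design with these parameters, but do not by themselves prove that one exists.)

r = 258, b = 7482.


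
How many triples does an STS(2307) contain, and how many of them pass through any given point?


An STS(v) is a 2-(v, 3, 1) BIBD: block size k = 3, λ = 1.
Replication: r(k − 1) = λ(v − 1) ⇒ r·2 = 2307 − 1 = 2306 ⇒ r = 1153.
Block count: b = v(v − 1)/6 = 2307·2306/6 = 5319942/6 = 886657.

r = 1153, b = 886657.


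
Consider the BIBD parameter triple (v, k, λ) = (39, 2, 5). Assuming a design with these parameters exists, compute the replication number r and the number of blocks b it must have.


Any 2-(v, k, λ) BIBD satisfies two necessary conditions:
  (i)  Each point sits in r blocks, and counting incidences through any fixed point gives r(k − 1) = λ(v − 1), so r = λ(v − 1)/(k − 1).
  (ii) Total incidences bk = vr, so b = vr/k.
Step 1: r = λ(v − 1)/(k − 1) = 5·(39 − 1)/(2 − 1) = 5·38/1 = 190/1 = 190.
Step 2: b = vr/k = 39·190/2 = 7410/2 = 3705.
Check integrality: r = 190 ∈ Z ✓, b = 3705 ∈ Z ✓.
(These identities are necessary conditions: they determine r and b for any design with these parameters, but do not by themselves prove that one exists.)

r = 190, b = 3705.


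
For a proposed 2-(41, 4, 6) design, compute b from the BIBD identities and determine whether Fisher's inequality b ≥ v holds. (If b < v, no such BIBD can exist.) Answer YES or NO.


b = λv(v − 1)/(k(k − 1)) = 6·41·40/(4·3) = 9840/12 = 820.
Compare with v = 41: b ≥ v, so Fisher's inequality holds.

YES


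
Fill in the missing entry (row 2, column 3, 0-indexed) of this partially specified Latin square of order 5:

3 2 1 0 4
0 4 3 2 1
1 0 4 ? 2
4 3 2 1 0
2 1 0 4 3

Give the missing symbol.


Row 2 contains symbols [0, 1, 2, 4] — missing [3].
Column 3 contains symbols [0, 1, 2, 4] — missing [3].
The missing symbol must appear in both missing sets; intersection = [3].
Therefore the hidden value is 3.

Missing value = 3.


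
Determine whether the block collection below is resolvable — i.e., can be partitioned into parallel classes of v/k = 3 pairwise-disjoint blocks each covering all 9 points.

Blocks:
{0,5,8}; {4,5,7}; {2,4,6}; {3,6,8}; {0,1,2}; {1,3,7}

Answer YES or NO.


v = 9, block size k = 3, number of blocks = 6.
For resolvability, blocks must partition into parallel classes of size v/k = 3.
Total blocks must therefore be a multiple of 3: 6 = 3·2 + 0 ⇒ divisible ✓.
Greedy packing gives 2 candidate class(es). Each should be a full parallel class (size 3, covers all 9 points).
  Class 1 (3 blocks): {0,5,8}; {2,4,6}; {1,3,7}. Points covered: [0, 1, 2, 3, 4, 5, 6, 7, 8].
  Class 2 (3 blocks): {4,5,7}; {3,6,8}; {0,1,2}. Points covered: [0, 1, 2, 3, 4, 5, 6, 7, 8].
All classes full (size 3)? YES. All classes cover every point? YES.
Resolvable? YES.

YES


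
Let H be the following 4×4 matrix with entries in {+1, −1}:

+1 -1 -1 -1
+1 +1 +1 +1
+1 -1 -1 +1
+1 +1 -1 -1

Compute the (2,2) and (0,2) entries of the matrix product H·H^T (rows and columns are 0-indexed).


Row 0 of H: [1, -1, -1, -1].
Row 2 of H: [1, -1, -1, 1].
(H·H^T)[2][2] = Σ_j H[2][j]·H[2][j] = (1)² + (-1)² + (-1)² + (1)² = 1 + 1 + 1 + 1 = 4.
(H·H^T)[0][2] = Σ_j H[0][j]·H[2][j] = (1)·(1) + (-1)·(-1) + (-1)·(-1) + (-1)·(1) = 1 + 1 + 1 + -1 = 2.
Rows 0 and 2 are not orthogonal (dot product = 2 ≠ 0), so H is not a Hadamard matrix.

(2,2) entry = 4; (0,2) entry = 2.


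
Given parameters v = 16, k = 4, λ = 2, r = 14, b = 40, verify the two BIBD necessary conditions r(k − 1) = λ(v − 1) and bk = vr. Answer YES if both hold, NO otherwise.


Condition (i): r(k − 1) = 14·3 = 42; λ(v − 1) = 2·15 = 30. Match? NO.
Condition (ii): bk = 40·4 = 160; vr = 16·14 = 224. Match? NO.
Both conditions hold? NO.

NO


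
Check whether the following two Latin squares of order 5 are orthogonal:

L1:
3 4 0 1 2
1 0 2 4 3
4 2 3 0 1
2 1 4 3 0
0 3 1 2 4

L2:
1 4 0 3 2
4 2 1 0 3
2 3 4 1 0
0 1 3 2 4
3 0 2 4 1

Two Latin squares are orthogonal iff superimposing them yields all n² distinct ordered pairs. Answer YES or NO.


Form the n² = 25 superimposed pairs (L1[i][j], L2[i][j]), row by row (rows and columns indexed from 0):
row 0: (3,1) (4,4) (0,0) (1,3) (2,2)
row 1: (1,4) (0,2) (2,1) (4,0) (3,3)
row 2: (4,2) (2,3) (3,4) (0,1) (1,0)
row 3: (2,0) (1,1) (4,3) (3,2) (0,4)
row 4: (0,3) (3,0) (1,2) (2,4) (4,1)
Orthogonality requires all 25 pairs distinct.
Check by first coordinate: for each symbol s of L1, list the L2 entries in the n cells where L1 = s; they must all differ.
  L1 = 0: L2 entries (in reading order) 0, 2, 1, 4, 3 — all 5 distinct ✓
  L1 = 1: L2 entries (in reading order) 3, 4, 0, 1, 2 — all 5 distinct ✓
  L1 = 2: L2 entries (in reading order) 2, 1, 3, 0, 4 — all 5 distinct ✓
  L1 = 3: L2 entries (in reading order) 1, 3, 4, 2, 0 — all 5 distinct ✓
  L1 = 4: L2 entries (in reading order) 4, 0, 2, 3, 1 — all 5 distinct ✓
Every symbol of L1 meets every symbol of L2 exactly once, so all 25 pairs are distinct (25 of 25).
Conclusion: YES.

YES


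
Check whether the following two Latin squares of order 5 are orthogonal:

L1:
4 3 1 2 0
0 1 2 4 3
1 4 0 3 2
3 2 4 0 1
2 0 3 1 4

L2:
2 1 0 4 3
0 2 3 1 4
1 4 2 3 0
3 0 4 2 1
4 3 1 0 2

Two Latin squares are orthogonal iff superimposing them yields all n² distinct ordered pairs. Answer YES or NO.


Form the n² = 25 superimposed pairs (L1[i][j], L2[i][j]), row by row (rows and columns indexed from 0):
row 0: (4,2) (3,1) (1,0) (2,4) (0,3)
row 1: (0,0) (1,2) (2,3) (4,1) (3,4)
row 2: (1,1) (4,4) (0,2) (3,3) (2,0)
row 3: (3,3) (2,0) (4,4) (0,2) (1,1)
row 4: (2,4) (0,3) (3,1) (1,0) (4,2)
Orthogonality requires all 25 pairs distinct.
But the pair (3,3) repeats: cell (2,3) has L1 = 3, L2 = 3, and cell (3,0) has L1 = 3, L2 = 3.
A repeated pair means some other pair never occurs (only 15 distinct pairs out of 25), so the squares are not orthogonal.
Conclusion: NO.

NO


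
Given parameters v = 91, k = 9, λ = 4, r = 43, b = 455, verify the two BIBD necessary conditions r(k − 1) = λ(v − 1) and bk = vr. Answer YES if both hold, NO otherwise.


Condition (i): r(k − 1) = 43·8 = 344; λ(v − 1) = 4·90 = 360. Match? NO.
Condition (ii): bk = 455·9 = 4095; vr = 91·43 = 3913. Match? NO.
Both conditions hold? NO.

NO


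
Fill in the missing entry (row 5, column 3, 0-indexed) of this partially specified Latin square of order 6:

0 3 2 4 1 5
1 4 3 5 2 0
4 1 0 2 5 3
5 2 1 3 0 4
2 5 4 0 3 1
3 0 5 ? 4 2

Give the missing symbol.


Row 5 contains symbols [0, 2, 3, 4, 5] — missing [1].
Column 3 contains symbols [0, 2, 3, 4, 5] — missing [1].
The missing symbol must appear in both missing sets; intersection = [1].
Therefore the hidden value is 1.

Missing value = 1.


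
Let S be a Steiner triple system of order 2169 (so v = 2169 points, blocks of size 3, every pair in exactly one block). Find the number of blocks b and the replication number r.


An STS(v) is a 2-(v, 3, 1) BIBD: block size k = 3, λ = 1.
Replication: r(k − 1) = λ(v − 1) ⇒ r·2 = 2169 − 1 = 2168 ⇒ r = 1084.
Block count: b = v(v − 1)/6 = 2169·2168/6 = 4702392/6 = 783732.
(Check via bk = vr: 783732·3 = 2351196 = 2169·1084 = 2351196 ✓.)

r = 1084, b = 783732.


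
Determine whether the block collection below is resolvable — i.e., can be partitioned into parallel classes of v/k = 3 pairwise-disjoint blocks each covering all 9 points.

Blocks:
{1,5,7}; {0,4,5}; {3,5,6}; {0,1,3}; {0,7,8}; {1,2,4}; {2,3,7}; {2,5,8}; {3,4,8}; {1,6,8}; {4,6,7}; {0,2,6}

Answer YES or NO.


v = 9, block size k = 3, number of blocks = 12.
For resolvability, blocks must partition into parallel classes of size v/k = 3.
Total blocks must therefore be a multiple of 3: 12 = 3·4 + 0 ⇒ divisible ✓.
Greedy packing gives 4 candidate class(es). Each should be a full parallel class (size 3, covers all 9 points).
  Class 1 (3 blocks): {1,5,7}; {3,4,8}; {0,2,6}. Points covered: [0, 1, 2, 3, 4, 5, 6, 7, 8].
  Class 2 (3 blocks): {0,4,5}; {2,3,7}; {1,6,8}. Points covered: [0, 1, 2, 3, 4, 5, 6, 7, 8].
  Class 3 (3 blocks): {3,5,6}; {0,7,8}; {1,2,4}. Points covered: [0, 1, 2, 3, 4, 5, 6, 7, 8].
  Class 4 (3 blocks): {0,1,3}; {2,5,8}; {4,6,7}. Points covered: [0, 1, 2, 3, 4, 5, 6, 7, 8].
All classes full (size 3)? YES. All classes cover every point? YES.
Resolvable? YES.

YES


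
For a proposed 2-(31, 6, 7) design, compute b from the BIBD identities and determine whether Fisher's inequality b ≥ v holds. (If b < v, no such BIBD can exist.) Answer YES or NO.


r = λ(v − 1)/(k − 1) = 7·30/5 = 42.
b = vr/k = 31·42/6 = 217.
Fisher's inequality: b ≥ v ⇔ 217 ≥ 31? YES.

YES


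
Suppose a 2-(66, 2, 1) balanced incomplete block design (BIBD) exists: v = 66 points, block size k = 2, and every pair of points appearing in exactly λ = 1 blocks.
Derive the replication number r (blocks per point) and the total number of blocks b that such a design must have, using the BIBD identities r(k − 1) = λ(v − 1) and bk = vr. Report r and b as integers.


Any 2-(v, k, λ) BIBD satisfies two necessary conditions:
  (i)  Each point sits in r blocks, and counting incidences through any fixed point gives r(k − 1) = λ(v − 1), so r = λ(v − 1)/(k − 1).
  (ii) Total incidences bk = vr, so b = vr/k.
Step 1: r = λ(v − 1)/(k − 1) = 1·(66 − 1)/(2 − 1) = 1·65/1 = 65/1 = 65.
Step 2: b = vr/k = 66·65/2 = 4290/2 = 2145.
Check integrality: r = 65 ∈ Z ✓, b = 2145 ∈ Z ✓.
(These identities are necessary conditions: they determine r and b for any design with these parameters, but do not by themselves prove that one exists.)

r = 65, b = 2145.


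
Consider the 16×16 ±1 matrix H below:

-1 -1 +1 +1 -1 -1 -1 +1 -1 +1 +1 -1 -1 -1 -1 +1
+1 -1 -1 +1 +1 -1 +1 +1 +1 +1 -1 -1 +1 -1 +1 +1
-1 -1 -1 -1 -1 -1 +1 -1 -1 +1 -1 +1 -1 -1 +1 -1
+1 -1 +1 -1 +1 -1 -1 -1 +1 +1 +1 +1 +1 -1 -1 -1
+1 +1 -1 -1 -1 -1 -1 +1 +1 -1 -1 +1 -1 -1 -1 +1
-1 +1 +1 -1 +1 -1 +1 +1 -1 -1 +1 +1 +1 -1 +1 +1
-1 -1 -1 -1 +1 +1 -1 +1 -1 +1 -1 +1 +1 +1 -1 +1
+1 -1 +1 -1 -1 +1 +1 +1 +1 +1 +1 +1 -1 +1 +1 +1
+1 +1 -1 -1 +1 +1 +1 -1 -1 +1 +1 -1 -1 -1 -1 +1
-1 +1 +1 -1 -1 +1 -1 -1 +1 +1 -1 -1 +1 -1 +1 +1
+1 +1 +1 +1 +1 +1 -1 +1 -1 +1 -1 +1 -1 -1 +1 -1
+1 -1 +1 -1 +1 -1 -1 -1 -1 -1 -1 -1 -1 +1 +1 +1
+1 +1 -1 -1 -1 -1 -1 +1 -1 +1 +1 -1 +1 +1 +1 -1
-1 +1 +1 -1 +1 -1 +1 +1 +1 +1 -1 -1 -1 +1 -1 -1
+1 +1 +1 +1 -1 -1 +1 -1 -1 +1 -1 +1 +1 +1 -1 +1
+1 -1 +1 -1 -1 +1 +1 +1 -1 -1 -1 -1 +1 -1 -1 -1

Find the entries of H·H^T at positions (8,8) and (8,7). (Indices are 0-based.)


Row 7 of H: [1, -1, 1, -1, -1, 1, 1, 1, 1, 1, 1, 1, -1, 1, 1, 1].
Row 8 of H: [1, 1, -1, -1, 1, 1, 1, -1, -1, 1, 1, -1, -1, -1, -1, 1].
(H·H^T)[8][8] = Σ_j H[8][j]·H[8][j] = (1)² + (1)² + (-1)² + (-1)² + (1)² + (1)² + (1)² + (-1)² + (-1)² + (1)² + (1)² + (-1)² + (-1)² + (-1)² + (-1)² + (1)² = 1 + 1 + 1 + 1 + 1 + 1 + 1 + 1 + 1 + 1 + 1 + 1 + 1 + 1 + 1 + 1 = 16.
(H·H^T)[8][7] = Σ_j H[8][j]·H[7][j] = (1)·(1) + (1)·(-1) + (-1)·(1) + (-1)·(-1) + (1)·(-1) + (1)·(1) + (1)·(1) + (-1)·(1) + (-1)·(1) + (1)·(1) + (1)·(1) + (-1)·(1) + (-1)·(-1) + (-1)·(1) + (-1)·(1) + (1)·(1) = 1 + -1 + -1 + 1 + -1 + 1 + 1 + -1 + -1 + 1 + 1 + -1 + 1 + -1 + -1 + 1 = 0.
So rows 8 and 7 are orthogonal; the diagonal entry equals n = 16.

(8,8) entry = 16; (8,7) entry = 0.
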